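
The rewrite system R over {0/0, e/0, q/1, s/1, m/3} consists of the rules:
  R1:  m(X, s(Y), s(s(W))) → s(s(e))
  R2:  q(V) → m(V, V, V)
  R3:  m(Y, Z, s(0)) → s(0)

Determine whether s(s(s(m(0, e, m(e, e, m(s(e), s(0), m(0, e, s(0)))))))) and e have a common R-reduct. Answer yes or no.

Reduce t₁ = s(s(s(m(0, e, m(e, e, m(s(e), s(0), m(0, e, s(0)))))))):
1. s(s(s(m(0, e, m(e, e, m(s(e), s(0), m(0, e, s(0))))))))  →  s(s(s(m(0, e, m(e, e, m(s(e), s(0), s(0)))))))   [R3 at 1.1.1.3.3.3]
2. s(s(s(m(0, e, m(e, e, m(s(e), s(0), s(0)))))))  →  s(s(s(m(0, e, m(e, e, s(0))))))   [R3 at 1.1.1.3.3]
3. s(s(s(m(0, e, m(e, e, s(0))))))  →  s(s(s(m(0, e, s(0)))))   [R3 at 1.1.1.3]
4. s(s(s(m(0, e, s(0)))))  →  s(s(s(s(0))))   [R3 at 1.1.1]

Reduce t₂ = e:

no — NF(t₁) = s(s(s(s(0)))), NF(t₂) = e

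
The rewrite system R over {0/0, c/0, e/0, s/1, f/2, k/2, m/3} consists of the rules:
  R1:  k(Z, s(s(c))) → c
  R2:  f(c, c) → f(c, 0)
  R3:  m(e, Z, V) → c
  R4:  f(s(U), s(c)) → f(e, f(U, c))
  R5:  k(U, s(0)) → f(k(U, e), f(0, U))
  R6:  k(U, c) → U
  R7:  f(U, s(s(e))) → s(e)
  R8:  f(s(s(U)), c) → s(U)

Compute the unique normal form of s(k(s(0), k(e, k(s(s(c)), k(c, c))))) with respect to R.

s(s(0))

1. s(k(s(0), k(e, k(s(s(c)), k(c, c)))))  →  s(k(s(0), k(e, k(s(s(c)), c))))   [R6 at 1.2.2.2]
2. s(k(s(0), k(e, k(s(s(c)), c))))  →  s(k(s(0), k(e, s(s(c)))))   [R6 at 1.2.2]
3. s(k(s(0), k(e, s(s(c)))))  →  s(k(s(0), c))   [R1 at 1.2]
4. s(k(s(0), c))  →  s(s(0))   [R6 at 1]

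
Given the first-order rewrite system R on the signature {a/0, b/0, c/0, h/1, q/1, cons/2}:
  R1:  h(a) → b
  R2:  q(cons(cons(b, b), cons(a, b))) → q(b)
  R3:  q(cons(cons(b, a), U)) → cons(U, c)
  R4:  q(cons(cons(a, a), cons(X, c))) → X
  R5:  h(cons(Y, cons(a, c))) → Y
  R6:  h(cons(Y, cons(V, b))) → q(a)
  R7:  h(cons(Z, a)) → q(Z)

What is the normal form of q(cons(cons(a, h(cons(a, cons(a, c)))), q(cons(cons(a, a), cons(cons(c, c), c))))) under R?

1. q(cons(cons(a, h(cons(a, cons(a, c)))), q(cons(cons(a, a), cons(cons(c, c), c)))))  →  q(cons(cons(a, a), q(cons(cons(a, a), cons(cons(c, c), c)))))   [R5 at 1.1.2]
2. q(cons(cons(a, a), q(cons(cons(a, a), cons(cons(c, c), c)))))  →  q(cons(cons(a, a), cons(c, c)))   [R4 at 1.2]
3. q(cons(cons(a, a), cons(c, c)))  →  c   [R4 at ε]

c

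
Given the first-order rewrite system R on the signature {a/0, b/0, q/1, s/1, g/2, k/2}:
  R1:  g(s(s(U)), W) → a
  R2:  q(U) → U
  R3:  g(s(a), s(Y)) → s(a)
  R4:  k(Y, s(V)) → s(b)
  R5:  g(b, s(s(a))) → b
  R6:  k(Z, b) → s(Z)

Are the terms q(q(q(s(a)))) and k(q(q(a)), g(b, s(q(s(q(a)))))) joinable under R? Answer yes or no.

Reduce t₁ = q(q(q(s(a)))):
1. q(q(q(s(a))))  →  q(q(s(a)))   [R2 at ε]
2. q(q(s(a)))  →  q(s(a))   [R2 at ε]
3. q(s(a))  →  s(a)   [R2 at ε]

Reduce t₂ = k(q(q(a)), g(b, s(q(s(q(a)))))):
1. k(q(q(a)), g(b, s(q(s(q(a))))))  →  k(q(a), g(b, s(q(s(q(a))))))   [R2 at 1]
2. k(q(a), g(b, s(q(s(q(a))))))  →  k(a, g(b, s(q(s(q(a))))))   [R2 at 1]
3. k(a, g(b, s(q(s(q(a))))))  →  k(a, g(b, s(s(q(a)))))   [R2 at 2.2.1]
4. k(a, g(b, s(s(q(a)))))  →  k(a, g(b, s(s(a))))   [R2 at 2.2.1.1]
5. k(a, g(b, s(s(a))))  →  k(a, b)   [R5 at 2]
6. k(a, b)  →  s(a)   [R6 at ε]

yes — NF(t₁) = s(a), NF(t₂) = s(a)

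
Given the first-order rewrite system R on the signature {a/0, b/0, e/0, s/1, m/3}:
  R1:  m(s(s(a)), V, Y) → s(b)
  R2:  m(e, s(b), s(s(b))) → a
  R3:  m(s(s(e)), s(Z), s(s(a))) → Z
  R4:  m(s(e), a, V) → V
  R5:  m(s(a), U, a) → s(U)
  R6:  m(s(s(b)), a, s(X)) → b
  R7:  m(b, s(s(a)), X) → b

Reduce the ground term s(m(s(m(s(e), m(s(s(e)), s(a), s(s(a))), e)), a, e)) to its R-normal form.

1. s(m(s(m(s(e), m(s(s(e)), s(a), s(s(a))), e)), a, e))  →  s(m(s(m(s(e), a, e)), a, e))   [R3 at 1.1.1.2]
2. s(m(s(m(s(e), a, e)), a, e))  →  s(m(s(e), a, e))   [R4 at 1.1.1]
3. s(m(s(e), a, e))  →  s(e)   [R4 at 1]

s(e)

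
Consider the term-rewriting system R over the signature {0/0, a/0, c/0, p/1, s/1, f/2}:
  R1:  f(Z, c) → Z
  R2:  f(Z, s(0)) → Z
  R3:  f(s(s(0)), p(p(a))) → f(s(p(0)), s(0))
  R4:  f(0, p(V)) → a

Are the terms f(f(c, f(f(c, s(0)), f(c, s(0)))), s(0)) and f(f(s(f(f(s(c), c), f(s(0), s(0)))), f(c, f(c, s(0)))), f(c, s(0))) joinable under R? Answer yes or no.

no — NF(t₁) = c, NF(t₂) = s(s(c))

Reduce t₁ = f(f(c, f(f(c, s(0)), f(c, s(0)))), s(0)):
1. f(f(c, f(f(c, s(0)), f(c, s(0)))), s(0))  →  f(c, f(f(c, s(0)), f(c, s(0))))   [R2 at ε]
2. f(c, f(f(c, s(0)), f(c, s(0))))  →  f(c, f(c, f(c, s(0))))   [R2 at 2.1]
3. f(c, f(c, f(c, s(0))))  →  f(c, f(c, c))   [R2 at 2.2]
4. f(c, f(c, c))  →  f(c, c)   [R1 at 2]
5. f(c, c)  →  c   [R1 at ε]

Reduce t₂ = f(f(s(f(f(s(c), c), f(s(0), s(0)))), f(c, f(c, s(0)))), f(c, s(0))):
1. f(f(s(f(f(s(c), c), f(s(0), s(0)))), f(c, f(c, s(0)))), f(c, s(0)))  →  f(f(s(f(s(c), f(s(0), s(0)))), f(c, f(c, s(0)))), f(c, s(0)))   [R1 at 1.1.1.1]
2. f(f(s(f(s(c), f(s(0), s(0)))), f(c, f(c, s(0)))), f(c, s(0)))  →  f(f(s(f(s(c), s(0))), f(c, f(c, s(0)))), f(c, s(0)))   [R2 at 1.1.1.2]
3. f(f(s(f(s(c), s(0))), f(c, f(c, s(0)))), f(c, s(0)))  →  f(f(s(s(c)), f(c, f(c, s(0)))), f(c, s(0)))   [R2 at 1.1.1]
4. f(f(s(s(c)), f(c, f(c, s(0)))), f(c, s(0)))  →  f(f(s(s(c)), f(c, c)), f(c, s(0)))   [R2 at 1.2.2]
5. f(f(s(s(c)), f(c, c)), f(c, s(0)))  →  f(f(s(s(c)), c), f(c, s(0)))   [R1 at 1.2]
6. f(f(s(s(c)), c), f(c, s(0)))  →  f(s(s(c)), f(c, s(0)))   [R1 at 1]
7. f(s(s(c)), f(c, s(0)))  →  f(s(s(c)), c)   [R2 at 2]
8. f(s(s(c)), c)  →  s(s(c))   [R1 at ε]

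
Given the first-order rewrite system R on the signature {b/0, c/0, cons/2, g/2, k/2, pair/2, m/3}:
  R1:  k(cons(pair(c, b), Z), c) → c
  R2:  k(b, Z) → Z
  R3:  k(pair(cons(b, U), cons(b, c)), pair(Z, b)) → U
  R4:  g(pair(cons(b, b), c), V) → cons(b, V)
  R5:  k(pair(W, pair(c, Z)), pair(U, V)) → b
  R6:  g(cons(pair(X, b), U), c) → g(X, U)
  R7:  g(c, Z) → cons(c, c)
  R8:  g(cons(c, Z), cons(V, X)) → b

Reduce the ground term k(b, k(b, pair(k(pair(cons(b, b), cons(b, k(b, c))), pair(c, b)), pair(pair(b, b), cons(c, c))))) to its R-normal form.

1. k(b, k(b, pair(k(pair(cons(b, b), cons(b, k(b, c))), pair(c, b)), pair(pair(b, b), cons(c, c)))))  →  k(b, pair(k(pair(cons(b, b), cons(b, k(b, c))), pair(c, b)), pair(pair(b, b), cons(c, c))))   [R2 at ε]
2. k(b, pair(k(pair(cons(b, b), cons(b, k(b, c))), pair(c, b)), pair(pair(b, b), cons(c, c))))  →  pair(k(pair(cons(b, b), cons(b, k(b, c))), pair(c, b)), pair(pair(b, b), cons(c, c)))   [R2 at ε]
3. pair(k(pair(cons(b, b), cons(b, k(b, c))), pair(c, b)), pair(pair(b, b), cons(c, c)))  →  pair(k(pair(cons(b, b), cons(b, c)), pair(c, b)), pair(pair(b, b), cons(c, c)))   [R2 at 1.1.2.2]
4. pair(k(pair(cons(b, b), cons(b, c)), pair(c, b)), pair(pair(b, b), cons(c, c)))  →  pair(b, pair(pair(b, b), cons(c, c)))   [R3 at 1]

pair(b, pair(pair(b, b), cons(c, c)))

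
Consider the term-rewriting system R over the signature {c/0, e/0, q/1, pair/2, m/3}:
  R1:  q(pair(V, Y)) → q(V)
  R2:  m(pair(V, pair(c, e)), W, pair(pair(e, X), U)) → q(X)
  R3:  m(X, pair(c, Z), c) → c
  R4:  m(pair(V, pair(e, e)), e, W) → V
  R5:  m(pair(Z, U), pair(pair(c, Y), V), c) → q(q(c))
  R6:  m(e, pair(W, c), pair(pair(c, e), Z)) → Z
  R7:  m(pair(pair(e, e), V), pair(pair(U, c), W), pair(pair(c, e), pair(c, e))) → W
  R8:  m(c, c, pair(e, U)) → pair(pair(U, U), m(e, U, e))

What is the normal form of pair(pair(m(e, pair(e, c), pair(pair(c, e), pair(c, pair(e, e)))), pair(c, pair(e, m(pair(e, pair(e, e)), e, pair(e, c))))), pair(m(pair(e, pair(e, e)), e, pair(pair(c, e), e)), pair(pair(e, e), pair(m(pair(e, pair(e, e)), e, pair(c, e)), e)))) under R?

1. pair(pair(m(e, pair(e, c), pair(pair(c, e), pair(c, pair(e, e)))), pair(c, pair(e, m(pair(e, pair(e, e)), e, pair(e, c))))), pair(m(pair(e, pair(e, e)), e, pair(pair(c, e), e)), pair(pair(e, e), pair(m(pair(e, pair(e, e)), e, pair(c, e)), e))))  →  pair(pair(pair(c, pair(e, e)), pair(c, pair(e, m(pair(e, pair(e, e)), e, pair(e, c))))), pair(m(pair(e, pair(e, e)), e, pair(pair(c, e), e)), pair(pair(e, e), pair(m(pair(e, pair(e, e)), e, pair(c, e)), e))))   [R6 at 1.1]
2. pair(pair(pair(c, pair(e, e)), pair(c, pair(e, m(pair(e, pair(e, e)), e, pair(e, c))))), pair(m(pair(e, pair(e, e)), e, pair(pair(c, e), e)), pair(pair(e, e), pair(m(pair(e, pair(e, e)), e, pair(c, e)), e))))  →  pair(pair(pair(c, pair(e, e)), pair(c, pair(e, e))), pair(m(pair(e, pair(e, e)), e, pair(pair(c, e), e)), pair(pair(e, e), pair(m(pair(e, pair(e, e)), e, pair(c, e)), e))))   [R4 at 1.2.2.2]
3. pair(pair(pair(c, pair(e, e)), pair(c, pair(e, e))), pair(m(pair(e, pair(e, e)), e, pair(pair(c, e), e)), pair(pair(e, e), pair(m(pair(e, pair(e, e)), e, pair(c, e)), e))))  →  pair(pair(pair(c, pair(e, e)), pair(c, pair(e, e))), pair(e, pair(pair(e, e), pair(m(pair(e, pair(e, e)), e, pair(c, e)), e))))   [R4 at 2.1]
4. pair(pair(pair(c, pair(e, e)), pair(c, pair(e, e))), pair(e, pair(pair(e, e), pair(m(pair(e, pair(e, e)), e, pair(c, e)), e))))  →  pair(pair(pair(c, pair(e, e)), pair(c, pair(e, e))), pair(e, pair(pair(e, e), pair(e, e))))   [R4 at 2.2.2.1]

pair(pair(pair(c, pair(e, e)), pair(c, pair(e, e))), pair(e, pair(pair(e, e), pair(e, e))))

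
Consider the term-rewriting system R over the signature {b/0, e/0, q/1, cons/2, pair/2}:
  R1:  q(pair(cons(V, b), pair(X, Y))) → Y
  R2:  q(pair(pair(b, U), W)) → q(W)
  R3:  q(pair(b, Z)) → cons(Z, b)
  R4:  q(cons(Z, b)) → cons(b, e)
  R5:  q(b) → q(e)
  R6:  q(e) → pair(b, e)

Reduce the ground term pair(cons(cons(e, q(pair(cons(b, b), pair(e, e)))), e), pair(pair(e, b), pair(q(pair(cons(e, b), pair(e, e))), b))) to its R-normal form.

pair(cons(cons(e, e), e), pair(pair(e, b), pair(e, b)))

1. pair(cons(cons(e, q(pair(cons(b, b), pair(e, e)))), e), pair(pair(e, b), pair(q(pair(cons(e, b), pair(e, e))), b)))  →  pair(cons(cons(e, e), e), pair(pair(e, b), pair(q(pair(cons(e, b), pair(e, e))), b)))   [R1 at 1.1.2]
2. pair(cons(cons(e, e), e), pair(pair(e, b), pair(q(pair(cons(e, b), pair(e, e))), b)))  →  pair(cons(cons(e, e), e), pair(pair(e, b), pair(e, b)))   [R1 at 2.2.1]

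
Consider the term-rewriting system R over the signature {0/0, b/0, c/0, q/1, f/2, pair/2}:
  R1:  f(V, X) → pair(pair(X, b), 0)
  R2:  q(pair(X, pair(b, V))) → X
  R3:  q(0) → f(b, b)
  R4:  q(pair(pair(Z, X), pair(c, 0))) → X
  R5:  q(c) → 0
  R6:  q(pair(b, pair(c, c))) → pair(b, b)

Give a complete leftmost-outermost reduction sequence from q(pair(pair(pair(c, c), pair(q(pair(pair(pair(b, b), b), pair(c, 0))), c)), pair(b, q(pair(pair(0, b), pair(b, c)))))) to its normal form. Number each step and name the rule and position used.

pair(pair(c, c), pair(b, c))

1. q(pair(pair(pair(c, c), pair(q(pair(pair(pair(b, b), b), pair(c, 0))), c)), pair(b, q(pair(pair(0, b), pair(b, c))))))  →  pair(pair(c, c), pair(q(pair(pair(pair(b, b), b), pair(c, 0))), c))   [R2 at ε]
2. pair(pair(c, c), pair(q(pair(pair(pair(b, b), b), pair(c, 0))), c))  →  pair(pair(c, c), pair(b, c))   [R4 at 2.1]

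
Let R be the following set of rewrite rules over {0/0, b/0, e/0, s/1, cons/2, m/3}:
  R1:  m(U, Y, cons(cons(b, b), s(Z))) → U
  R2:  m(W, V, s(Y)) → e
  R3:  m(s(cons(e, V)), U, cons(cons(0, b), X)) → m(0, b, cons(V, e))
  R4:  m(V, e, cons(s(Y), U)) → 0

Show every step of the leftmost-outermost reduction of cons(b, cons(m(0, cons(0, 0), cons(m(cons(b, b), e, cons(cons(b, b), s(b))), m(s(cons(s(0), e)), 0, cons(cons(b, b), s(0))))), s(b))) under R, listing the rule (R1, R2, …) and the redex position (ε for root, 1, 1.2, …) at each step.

1. cons(b, cons(m(0, cons(0, 0), cons(m(cons(b, b), e, cons(cons(b, b), s(b))), m(s(cons(s(0), e)), 0, cons(cons(b, b), s(0))))), s(b)))  →  cons(b, cons(m(0, cons(0, 0), cons(cons(b, b), m(s(cons(s(0), e)), 0, cons(cons(b, b), s(0))))), s(b)))   [R1 at 2.1.3.1]
2. cons(b, cons(m(0, cons(0, 0), cons(cons(b, b), m(s(cons(s(0), e)), 0, cons(cons(b, b), s(0))))), s(b)))  →  cons(b, cons(m(0, cons(0, 0), cons(cons(b, b), s(cons(s(0), e)))), s(b)))   [R1 at 2.1.3.2]
3. cons(b, cons(m(0, cons(0, 0), cons(cons(b, b), s(cons(s(0), e)))), s(b)))  →  cons(b, cons(0, s(b)))   [R1 at 2.1]

cons(b, cons(0, s(b)))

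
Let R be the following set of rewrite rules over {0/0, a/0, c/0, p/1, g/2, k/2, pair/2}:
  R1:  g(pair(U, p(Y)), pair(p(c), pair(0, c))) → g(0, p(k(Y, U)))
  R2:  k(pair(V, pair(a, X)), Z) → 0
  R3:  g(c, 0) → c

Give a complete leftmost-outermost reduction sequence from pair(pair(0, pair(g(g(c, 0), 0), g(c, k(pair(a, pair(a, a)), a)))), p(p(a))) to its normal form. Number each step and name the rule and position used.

1. pair(pair(0, pair(g(g(c, 0), 0), g(c, k(pair(a, pair(a, a)), a)))), p(p(a)))  →  pair(pair(0, pair(g(c, 0), g(c, k(pair(a, pair(a, a)), a)))), p(p(a)))   [R3 at 1.2.1.1]
2. pair(pair(0, pair(g(c, 0), g(c, k(pair(a, pair(a, a)), a)))), p(p(a)))  →  pair(pair(0, pair(c, g(c, k(pair(a, pair(a, a)), a)))), p(p(a)))   [R3 at 1.2.1]
3. pair(pair(0, pair(c, g(c, k(pair(a, pair(a, a)), a)))), p(p(a)))  →  pair(pair(0, pair(c, g(c, 0))), p(p(a)))   [R2 at 1.2.2.2]
4. pair(pair(0, pair(c, g(c, 0))), p(p(a)))  →  pair(pair(0, pair(c, c)), p(p(a)))   [R3 at 1.2.2]

pair(pair(0, pair(c, c)), p(p(a)))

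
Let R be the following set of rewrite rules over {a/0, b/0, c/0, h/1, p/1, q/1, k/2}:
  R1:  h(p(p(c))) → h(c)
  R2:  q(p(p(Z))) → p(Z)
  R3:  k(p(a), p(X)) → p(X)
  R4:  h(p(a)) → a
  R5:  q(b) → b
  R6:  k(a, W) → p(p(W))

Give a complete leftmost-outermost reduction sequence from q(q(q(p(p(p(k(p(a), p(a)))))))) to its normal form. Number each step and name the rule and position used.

p(a)

1. q(q(q(p(p(p(k(p(a), p(a))))))))  →  q(q(p(p(k(p(a), p(a))))))   [R2 at 1.1]
2. q(q(p(p(k(p(a), p(a))))))  →  q(p(k(p(a), p(a))))   [R2 at 1]
3. q(p(k(p(a), p(a))))  →  q(p(p(a)))   [R3 at 1.1]
4. q(p(p(a)))  →  p(a)   [R2 at ε]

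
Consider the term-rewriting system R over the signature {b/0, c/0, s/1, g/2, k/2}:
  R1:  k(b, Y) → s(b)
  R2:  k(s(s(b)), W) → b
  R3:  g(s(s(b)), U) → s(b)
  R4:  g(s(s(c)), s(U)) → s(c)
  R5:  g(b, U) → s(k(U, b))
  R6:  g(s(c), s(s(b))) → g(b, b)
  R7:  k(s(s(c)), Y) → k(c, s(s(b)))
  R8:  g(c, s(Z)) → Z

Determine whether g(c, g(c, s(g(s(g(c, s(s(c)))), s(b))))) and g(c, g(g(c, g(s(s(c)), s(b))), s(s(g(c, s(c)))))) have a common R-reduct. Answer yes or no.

yes — NF(t₁) = c, NF(t₂) = c

Reduce t₁ = g(c, g(c, s(g(s(g(c, s(s(c)))), s(b))))):
1. g(c, g(c, s(g(s(g(c, s(s(c)))), s(b)))))  →  g(c, g(s(g(c, s(s(c)))), s(b)))   [R8 at 2]
2. g(c, g(s(g(c, s(s(c)))), s(b)))  →  g(c, g(s(s(c)), s(b)))   [R8 at 2.1.1]
3. g(c, g(s(s(c)), s(b)))  →  g(c, s(c))   [R4 at 2]
4. g(c, s(c))  →  c   [R8 at ε]

Reduce t₂ = g(c, g(g(c, g(s(s(c)), s(b))), s(s(g(c, s(c)))))):
1. g(c, g(g(c, g(s(s(c)), s(b))), s(s(g(c, s(c))))))  →  g(c, g(g(c, s(c)), s(s(g(c, s(c))))))   [R4 at 2.1.2]
2. g(c, g(g(c, s(c)), s(s(g(c, s(c))))))  →  g(c, g(c, s(s(g(c, s(c))))))   [R8 at 2.1]
3. g(c, g(c, s(s(g(c, s(c))))))  →  g(c, s(g(c, s(c))))   [R8 at 2]
4. g(c, s(g(c, s(c))))  →  g(c, s(c))   [R8 at ε]
5. g(c, s(c))  →  c   [R8 at ε]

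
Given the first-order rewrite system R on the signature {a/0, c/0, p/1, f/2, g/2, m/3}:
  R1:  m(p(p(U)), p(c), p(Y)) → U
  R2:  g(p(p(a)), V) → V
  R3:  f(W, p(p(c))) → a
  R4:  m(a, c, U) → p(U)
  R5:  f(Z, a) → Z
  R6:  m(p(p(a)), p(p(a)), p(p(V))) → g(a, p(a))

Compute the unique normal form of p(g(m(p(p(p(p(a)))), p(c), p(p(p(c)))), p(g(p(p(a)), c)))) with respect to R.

p(p(c))

1. p(g(m(p(p(p(p(a)))), p(c), p(p(p(c)))), p(g(p(p(a)), c))))  →  p(g(p(p(a)), p(g(p(p(a)), c))))   [R1 at 1.1]
2. p(g(p(p(a)), p(g(p(p(a)), c))))  →  p(p(g(p(p(a)), c)))   [R2 at 1]
3. p(p(g(p(p(a)), c)))  →  p(p(c))   [R2 at 1.1]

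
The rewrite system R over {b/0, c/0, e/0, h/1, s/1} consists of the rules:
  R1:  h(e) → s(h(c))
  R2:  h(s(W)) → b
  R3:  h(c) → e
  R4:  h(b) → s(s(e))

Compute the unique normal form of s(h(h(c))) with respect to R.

s(s(e))

1. s(h(h(c)))  →  s(h(e))   [R3 at 1.1]
2. s(h(e))  →  s(s(h(c)))   [R1 at 1]
3. s(s(h(c)))  →  s(s(e))   [R3 at 1.1]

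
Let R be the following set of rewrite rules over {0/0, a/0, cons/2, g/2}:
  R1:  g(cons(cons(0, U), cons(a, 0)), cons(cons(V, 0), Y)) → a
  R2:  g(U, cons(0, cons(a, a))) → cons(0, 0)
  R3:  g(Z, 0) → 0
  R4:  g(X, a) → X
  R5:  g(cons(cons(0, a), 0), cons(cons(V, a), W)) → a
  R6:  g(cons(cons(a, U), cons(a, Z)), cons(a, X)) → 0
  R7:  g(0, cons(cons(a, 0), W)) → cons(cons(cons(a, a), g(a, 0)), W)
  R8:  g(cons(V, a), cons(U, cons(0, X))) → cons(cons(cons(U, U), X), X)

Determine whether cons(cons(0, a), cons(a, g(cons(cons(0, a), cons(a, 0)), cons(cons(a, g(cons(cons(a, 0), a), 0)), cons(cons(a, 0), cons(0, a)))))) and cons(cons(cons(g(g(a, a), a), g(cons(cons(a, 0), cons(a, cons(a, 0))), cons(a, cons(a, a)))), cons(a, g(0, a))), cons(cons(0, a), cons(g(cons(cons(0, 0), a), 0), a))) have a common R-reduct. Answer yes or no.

Reduce t₁ = cons(cons(0, a), cons(a, g(cons(cons(0, a), cons(a, 0)), cons(cons(a, g(cons(cons(a, 0), a), 0)), cons(cons(a, 0), cons(0, a)))))):
1. cons(cons(0, a), cons(a, g(cons(cons(0, a), cons(a, 0)), cons(cons(a, g(cons(cons(a, 0), a), 0)), cons(cons(a, 0), cons(0, a))))))  →  cons(cons(0, a), cons(a, g(cons(cons(0, a), cons(a, 0)), cons(cons(a, 0), cons(cons(a, 0), cons(0, a))))))   [R3 at 2.2.2.1.2]
2. cons(cons(0, a), cons(a, g(cons(cons(0, a), cons(a, 0)), cons(cons(a, 0), cons(cons(a, 0), cons(0, a))))))  →  cons(cons(0, a), cons(a, a))   [R1 at 2.2]

Reduce t₂ = cons(cons(cons(g(g(a, a), a), g(cons(cons(a, 0), cons(a, cons(a, 0))), cons(a, cons(a, a)))), cons(a, g(0, a))), cons(cons(0, a), cons(g(cons(cons(0, 0), a), 0), a))):
1. cons(cons(cons(g(g(a, a), a), g(cons(cons(a, 0), cons(a, cons(a, 0))), cons(a, cons(a, a)))), cons(a, g(0, a))), cons(cons(0, a), cons(g(cons(cons(0, 0), a), 0), a)))  →  cons(cons(cons(g(a, a), g(cons(cons(a, 0), cons(a, cons(a, 0))), cons(a, cons(a, a)))), cons(a, g(0, a))), cons(cons(0, a), cons(g(cons(cons(0, 0), a), 0), a)))   [R4 at 1.1.1]
2. cons(cons(cons(g(a, a), g(cons(cons(a, 0), cons(a, cons(a, 0))), cons(a, cons(a, a)))), cons(a, g(0, a))), cons(cons(0, a), cons(g(cons(cons(0, 0), a), 0), a)))  →  cons(cons(cons(a, g(cons(cons(a, 0), cons(a, cons(a, 0))), cons(a, cons(a, a)))), cons(a, g(0, a))), cons(cons(0, a), cons(g(cons(cons(0, 0), a), 0), a)))   [R4 at 1.1.1]
3. cons(cons(cons(a, g(cons(cons(a, 0), cons(a, cons(a, 0))), cons(a, cons(a, a)))), cons(a, g(0, a))), cons(cons(0, a), cons(g(cons(cons(0, 0), a), 0), a)))  →  cons(cons(cons(a, 0), cons(a, g(0, a))), cons(cons(0, a), cons(g(cons(cons(0, 0), a), 0), a)))   [R6 at 1.1.2]
4. cons(cons(cons(a, 0), cons(a, g(0, a))), cons(cons(0, a), cons(g(cons(cons(0, 0), a), 0), a)))  →  cons(cons(cons(a, 0), cons(a, 0)), cons(cons(0, a), cons(g(cons(cons(0, 0), a), 0), a)))   [R4 at 1.2.2]
5. cons(cons(cons(a, 0), cons(a, 0)), cons(cons(0, a), cons(g(cons(cons(0, 0), a), 0), a)))  →  cons(cons(cons(a, 0), cons(a, 0)), cons(cons(0, a), cons(0, a)))   [R3 at 2.2.1]

no — NF(t₁) = cons(cons(0, a), cons(a, a)), NF(t₂) = cons(cons(cons(a, 0), cons(a, 0)), cons(cons(0, a), cons(0, a)))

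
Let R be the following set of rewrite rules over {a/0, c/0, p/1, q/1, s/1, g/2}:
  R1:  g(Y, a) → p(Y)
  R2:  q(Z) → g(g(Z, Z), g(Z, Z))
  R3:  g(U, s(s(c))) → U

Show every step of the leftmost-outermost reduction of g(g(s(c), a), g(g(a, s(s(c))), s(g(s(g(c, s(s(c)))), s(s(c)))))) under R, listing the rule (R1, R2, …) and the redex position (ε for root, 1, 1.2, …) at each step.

p(p(s(c)))

1. g(g(s(c), a), g(g(a, s(s(c))), s(g(s(g(c, s(s(c)))), s(s(c))))))  →  g(p(s(c)), g(g(a, s(s(c))), s(g(s(g(c, s(s(c)))), s(s(c))))))   [R1 at 1]
2. g(p(s(c)), g(g(a, s(s(c))), s(g(s(g(c, s(s(c)))), s(s(c))))))  →  g(p(s(c)), g(a, s(g(s(g(c, s(s(c)))), s(s(c))))))   [R3 at 2.1]
3. g(p(s(c)), g(a, s(g(s(g(c, s(s(c)))), s(s(c))))))  →  g(p(s(c)), g(a, s(s(g(c, s(s(c)))))))   [R3 at 2.2.1]
4. g(p(s(c)), g(a, s(s(g(c, s(s(c)))))))  →  g(p(s(c)), g(a, s(s(c))))   [R3 at 2.2.1.1]
5. g(p(s(c)), g(a, s(s(c))))  →  g(p(s(c)), a)   [R3 at 2]
6. g(p(s(c)), a)  →  p(p(s(c)))   [R1 at ε]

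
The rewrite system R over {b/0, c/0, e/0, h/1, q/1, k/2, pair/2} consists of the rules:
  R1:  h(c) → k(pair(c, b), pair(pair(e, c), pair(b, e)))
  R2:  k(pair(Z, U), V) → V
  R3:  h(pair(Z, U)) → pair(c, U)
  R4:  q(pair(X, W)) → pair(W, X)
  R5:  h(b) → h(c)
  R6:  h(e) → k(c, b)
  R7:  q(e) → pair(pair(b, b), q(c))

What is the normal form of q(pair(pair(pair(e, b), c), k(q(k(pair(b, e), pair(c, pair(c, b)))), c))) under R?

1. q(pair(pair(pair(e, b), c), k(q(k(pair(b, e), pair(c, pair(c, b)))), c)))  →  pair(k(q(k(pair(b, e), pair(c, pair(c, b)))), c), pair(pair(e, b), c))   [R4 at ε]
2. pair(k(q(k(pair(b, e), pair(c, pair(c, b)))), c), pair(pair(e, b), c))  →  pair(k(q(pair(c, pair(c, b))), c), pair(pair(e, b), c))   [R2 at 1.1.1]
3. pair(k(q(pair(c, pair(c, b))), c), pair(pair(e, b), c))  →  pair(k(pair(pair(c, b), c), c), pair(pair(e, b), c))   [R4 at 1.1]
4. pair(k(pair(pair(c, b), c), c), pair(pair(e, b), c))  →  pair(c, pair(pair(e, b), c))   [R2 at 1]

pair(c, pair(pair(e, b), c))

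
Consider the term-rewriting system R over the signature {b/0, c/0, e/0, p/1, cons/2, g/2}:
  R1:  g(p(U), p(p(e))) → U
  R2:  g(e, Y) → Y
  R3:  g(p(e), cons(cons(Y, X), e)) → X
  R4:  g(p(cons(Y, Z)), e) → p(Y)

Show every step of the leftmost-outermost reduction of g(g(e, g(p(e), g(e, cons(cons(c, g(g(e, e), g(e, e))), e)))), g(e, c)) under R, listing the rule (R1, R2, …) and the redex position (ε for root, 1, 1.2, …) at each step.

1. g(g(e, g(p(e), g(e, cons(cons(c, g(g(e, e), g(e, e))), e)))), g(e, c))  →  g(g(p(e), g(e, cons(cons(c, g(g(e, e), g(e, e))), e))), g(e, c))   [R2 at 1]
2. g(g(p(e), g(e, cons(cons(c, g(g(e, e), g(e, e))), e))), g(e, c))  →  g(g(p(e), cons(cons(c, g(g(e, e), g(e, e))), e)), g(e, c))   [R2 at 1.2]
3. g(g(p(e), cons(cons(c, g(g(e, e), g(e, e))), e)), g(e, c))  →  g(g(g(e, e), g(e, e)), g(e, c))   [R3 at 1]
4. g(g(g(e, e), g(e, e)), g(e, c))  →  g(g(e, g(e, e)), g(e, c))   [R2 at 1.1]
5. g(g(e, g(e, e)), g(e, c))  →  g(g(e, e), g(e, c))   [R2 at 1]
6. g(g(e, e), g(e, c))  →  g(e, g(e, c))   [R2 at 1]
7. g(e, g(e, c))  →  g(e, c)   [R2 at ε]
8. g(e, c)  →  c   [R2 at ε]

c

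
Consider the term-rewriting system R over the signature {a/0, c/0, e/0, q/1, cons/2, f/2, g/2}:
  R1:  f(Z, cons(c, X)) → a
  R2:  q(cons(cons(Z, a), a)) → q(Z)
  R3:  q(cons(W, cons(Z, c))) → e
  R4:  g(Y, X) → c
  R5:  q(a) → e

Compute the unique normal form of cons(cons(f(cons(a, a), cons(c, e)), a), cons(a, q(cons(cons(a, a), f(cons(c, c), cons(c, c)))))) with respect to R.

cons(cons(a, a), cons(a, e))

1. cons(cons(f(cons(a, a), cons(c, e)), a), cons(a, q(cons(cons(a, a), f(cons(c, c), cons(c, c))))))  →  cons(cons(a, a), cons(a, q(cons(cons(a, a), f(cons(c, c), cons(c, c))))))   [R1 at 1.1]
2. cons(cons(a, a), cons(a, q(cons(cons(a, a), f(cons(c, c), cons(c, c))))))  →  cons(cons(a, a), cons(a, q(cons(cons(a, a), a))))   [R1 at 2.2.1.2]
3. cons(cons(a, a), cons(a, q(cons(cons(a, a), a))))  →  cons(cons(a, a), cons(a, q(a)))   [R2 at 2.2]
4. cons(cons(a, a), cons(a, q(a)))  →  cons(cons(a, a), cons(a, e))   [R5 at 2.2]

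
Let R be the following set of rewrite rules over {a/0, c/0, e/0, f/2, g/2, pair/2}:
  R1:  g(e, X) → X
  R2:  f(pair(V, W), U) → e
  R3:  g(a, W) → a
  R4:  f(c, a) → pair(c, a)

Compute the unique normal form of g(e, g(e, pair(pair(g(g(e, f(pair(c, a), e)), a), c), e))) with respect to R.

1. g(e, g(e, pair(pair(g(g(e, f(pair(c, a), e)), a), c), e)))  →  g(e, pair(pair(g(g(e, f(pair(c, a), e)), a), c), e))   [R1 at ε]
2. g(e, pair(pair(g(g(e, f(pair(c, a), e)), a), c), e))  →  pair(pair(g(g(e, f(pair(c, a), e)), a), c), e)   [R1 at ε]
3. pair(pair(g(g(e, f(pair(c, a), e)), a), c), e)  →  pair(pair(g(f(pair(c, a), e), a), c), e)   [R1 at 1.1.1]
4. pair(pair(g(f(pair(c, a), e), a), c), e)  →  pair(pair(g(e, a), c), e)   [R2 at 1.1.1]
5. pair(pair(g(e, a), c), e)  →  pair(pair(a, c), e)   [R1 at 1.1]

pair(pair(a, c), e)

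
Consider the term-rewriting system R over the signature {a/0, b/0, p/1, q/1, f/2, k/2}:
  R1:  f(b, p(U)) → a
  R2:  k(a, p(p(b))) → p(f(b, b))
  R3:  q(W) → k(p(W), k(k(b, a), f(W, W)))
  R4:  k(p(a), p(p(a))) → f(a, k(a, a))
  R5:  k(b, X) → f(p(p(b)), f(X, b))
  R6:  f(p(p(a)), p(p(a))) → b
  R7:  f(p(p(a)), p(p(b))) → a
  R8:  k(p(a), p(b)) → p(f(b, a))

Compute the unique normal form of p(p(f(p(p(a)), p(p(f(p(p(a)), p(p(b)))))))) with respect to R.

p(p(b))

1. p(p(f(p(p(a)), p(p(f(p(p(a)), p(p(b))))))))  →  p(p(f(p(p(a)), p(p(a)))))   [R7 at 1.1.2.1.1]
2. p(p(f(p(p(a)), p(p(a)))))  →  p(p(b))   [R6 at 1.1]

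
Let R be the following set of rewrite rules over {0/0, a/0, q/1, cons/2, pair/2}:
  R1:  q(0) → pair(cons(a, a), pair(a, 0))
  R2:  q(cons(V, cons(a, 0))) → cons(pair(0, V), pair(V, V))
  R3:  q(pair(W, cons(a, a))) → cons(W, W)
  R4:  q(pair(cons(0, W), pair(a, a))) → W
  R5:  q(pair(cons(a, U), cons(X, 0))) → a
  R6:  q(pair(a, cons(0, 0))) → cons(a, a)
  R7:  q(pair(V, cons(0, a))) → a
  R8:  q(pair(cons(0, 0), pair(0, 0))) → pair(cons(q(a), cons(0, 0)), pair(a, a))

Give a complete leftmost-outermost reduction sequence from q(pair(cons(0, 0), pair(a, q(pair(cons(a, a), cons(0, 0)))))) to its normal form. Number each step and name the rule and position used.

1. q(pair(cons(0, 0), pair(a, q(pair(cons(a, a), cons(0, 0))))))  →  q(pair(cons(0, 0), pair(a, a)))   [R5 at 1.2.2]
2. q(pair(cons(0, 0), pair(a, a)))  →  0   [R4 at ε]

0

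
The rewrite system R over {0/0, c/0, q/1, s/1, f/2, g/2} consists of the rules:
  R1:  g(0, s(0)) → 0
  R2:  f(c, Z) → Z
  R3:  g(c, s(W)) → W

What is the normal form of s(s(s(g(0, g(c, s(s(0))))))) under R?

1. s(s(s(g(0, g(c, s(s(0)))))))  →  s(s(s(g(0, s(0)))))   [R3 at 1.1.1.2]
2. s(s(s(g(0, s(0)))))  →  s(s(s(0)))   [R1 at 1.1.1]

s(s(s(0)))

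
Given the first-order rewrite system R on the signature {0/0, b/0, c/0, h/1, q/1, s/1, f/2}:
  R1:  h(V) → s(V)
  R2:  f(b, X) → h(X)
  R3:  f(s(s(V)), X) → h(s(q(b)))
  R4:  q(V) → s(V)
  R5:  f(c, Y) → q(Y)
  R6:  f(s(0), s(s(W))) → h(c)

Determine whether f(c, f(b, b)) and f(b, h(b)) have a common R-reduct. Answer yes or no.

yes — NF(t₁) = s(s(b)), NF(t₂) = s(s(b))

Reduce t₁ = f(c, f(b, b)):
1. f(c, f(b, b))  →  q(f(b, b))   [R5 at ε]
2. q(f(b, b))  →  s(f(b, b))   [R4 at ε]
3. s(f(b, b))  →  s(h(b))   [R2 at 1]
4. s(h(b))  →  s(s(b))   [R1 at 1]

Reduce t₂ = f(b, h(b)):
1. f(b, h(b))  →  h(h(b))   [R2 at ε]
2. h(h(b))  →  s(h(b))   [R1 at ε]
3. s(h(b))  →  s(s(b))   [R1 at 1]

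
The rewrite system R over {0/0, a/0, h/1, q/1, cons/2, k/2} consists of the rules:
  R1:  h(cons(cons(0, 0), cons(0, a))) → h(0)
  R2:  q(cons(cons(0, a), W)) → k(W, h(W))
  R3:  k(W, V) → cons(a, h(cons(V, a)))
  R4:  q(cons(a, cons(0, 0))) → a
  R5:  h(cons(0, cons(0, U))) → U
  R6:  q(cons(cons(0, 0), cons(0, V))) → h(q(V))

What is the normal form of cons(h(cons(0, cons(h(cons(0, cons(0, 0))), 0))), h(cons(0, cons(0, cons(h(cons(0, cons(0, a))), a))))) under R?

1. cons(h(cons(0, cons(h(cons(0, cons(0, 0))), 0))), h(cons(0, cons(0, cons(h(cons(0, cons(0, a))), a)))))  →  cons(h(cons(0, cons(0, 0))), h(cons(0, cons(0, cons(h(cons(0, cons(0, a))), a)))))   [R5 at 1.1.2.1]
2. cons(h(cons(0, cons(0, 0))), h(cons(0, cons(0, cons(h(cons(0, cons(0, a))), a)))))  →  cons(0, h(cons(0, cons(0, cons(h(cons(0, cons(0, a))), a)))))   [R5 at 1]
3. cons(0, h(cons(0, cons(0, cons(h(cons(0, cons(0, a))), a)))))  →  cons(0, cons(h(cons(0, cons(0, a))), a))   [R5 at 2]
4. cons(0, cons(h(cons(0, cons(0, a))), a))  →  cons(0, cons(a, a))   [R5 at 2.1]

cons(0, cons(a, a))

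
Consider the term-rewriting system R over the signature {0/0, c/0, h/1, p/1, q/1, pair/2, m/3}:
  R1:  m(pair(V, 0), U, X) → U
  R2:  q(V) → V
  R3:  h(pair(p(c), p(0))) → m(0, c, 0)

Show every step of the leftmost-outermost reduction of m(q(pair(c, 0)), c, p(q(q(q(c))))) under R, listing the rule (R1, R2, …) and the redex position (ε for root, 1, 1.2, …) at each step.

c

1. m(q(pair(c, 0)), c, p(q(q(q(c)))))  →  m(pair(c, 0), c, p(q(q(q(c)))))   [R2 at 1]
2. m(pair(c, 0), c, p(q(q(q(c)))))  →  c   [R1 at ε]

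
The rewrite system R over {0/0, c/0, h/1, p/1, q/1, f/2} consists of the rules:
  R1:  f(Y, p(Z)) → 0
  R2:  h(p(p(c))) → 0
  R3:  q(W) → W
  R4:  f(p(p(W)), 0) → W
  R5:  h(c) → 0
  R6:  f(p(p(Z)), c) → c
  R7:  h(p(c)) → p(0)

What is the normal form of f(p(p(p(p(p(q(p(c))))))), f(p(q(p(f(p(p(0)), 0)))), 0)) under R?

p(p(p(p(c))))

1. f(p(p(p(p(p(q(p(c))))))), f(p(q(p(f(p(p(0)), 0)))), 0))  →  f(p(p(p(p(p(p(c)))))), f(p(q(p(f(p(p(0)), 0)))), 0))   [R3 at 1.1.1.1.1.1]
2. f(p(p(p(p(p(p(c)))))), f(p(q(p(f(p(p(0)), 0)))), 0))  →  f(p(p(p(p(p(p(c)))))), f(p(p(f(p(p(0)), 0))), 0))   [R3 at 2.1.1]
3. f(p(p(p(p(p(p(c)))))), f(p(p(f(p(p(0)), 0))), 0))  →  f(p(p(p(p(p(p(c)))))), f(p(p(0)), 0))   [R4 at 2]
4. f(p(p(p(p(p(p(c)))))), f(p(p(0)), 0))  →  f(p(p(p(p(p(p(c)))))), 0)   [R4 at 2]
5. f(p(p(p(p(p(p(c)))))), 0)  →  p(p(p(p(c))))   [R4 at ε]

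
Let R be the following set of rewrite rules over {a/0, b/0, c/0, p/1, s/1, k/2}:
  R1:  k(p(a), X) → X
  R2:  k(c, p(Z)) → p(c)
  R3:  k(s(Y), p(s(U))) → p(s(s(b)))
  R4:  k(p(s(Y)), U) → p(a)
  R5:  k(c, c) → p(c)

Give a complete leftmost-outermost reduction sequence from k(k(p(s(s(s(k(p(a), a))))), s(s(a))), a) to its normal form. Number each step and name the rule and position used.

1. k(k(p(s(s(s(k(p(a), a))))), s(s(a))), a)  →  k(p(a), a)   [R4 at 1]
2. k(p(a), a)  →  a   [R1 at ε]

a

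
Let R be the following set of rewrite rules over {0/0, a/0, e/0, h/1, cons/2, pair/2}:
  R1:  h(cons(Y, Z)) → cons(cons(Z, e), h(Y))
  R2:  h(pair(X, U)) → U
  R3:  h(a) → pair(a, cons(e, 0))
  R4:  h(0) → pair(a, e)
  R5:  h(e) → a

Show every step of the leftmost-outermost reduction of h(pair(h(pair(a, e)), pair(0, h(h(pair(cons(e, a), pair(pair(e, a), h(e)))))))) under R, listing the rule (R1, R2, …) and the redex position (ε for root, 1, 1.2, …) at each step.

pair(0, a)

1. h(pair(h(pair(a, e)), pair(0, h(h(pair(cons(e, a), pair(pair(e, a), h(e))))))))  →  pair(0, h(h(pair(cons(e, a), pair(pair(e, a), h(e))))))   [R2 at ε]
2. pair(0, h(h(pair(cons(e, a), pair(pair(e, a), h(e))))))  →  pair(0, h(pair(pair(e, a), h(e))))   [R2 at 2.1]
3. pair(0, h(pair(pair(e, a), h(e))))  →  pair(0, h(e))   [R2 at 2]
4. pair(0, h(e))  →  pair(0, a)   [R5 at 2]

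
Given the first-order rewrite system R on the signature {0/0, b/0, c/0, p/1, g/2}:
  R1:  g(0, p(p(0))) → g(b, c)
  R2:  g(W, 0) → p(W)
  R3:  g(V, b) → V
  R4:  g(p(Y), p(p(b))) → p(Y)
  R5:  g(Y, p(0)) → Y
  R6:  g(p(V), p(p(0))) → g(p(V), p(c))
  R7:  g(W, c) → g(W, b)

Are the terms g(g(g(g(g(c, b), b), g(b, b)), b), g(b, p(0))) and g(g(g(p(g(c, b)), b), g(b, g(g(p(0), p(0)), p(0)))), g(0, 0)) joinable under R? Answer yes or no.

Reduce t₁ = g(g(g(g(g(c, b), b), g(b, b)), b), g(b, p(0))):
1. g(g(g(g(g(c, b), b), g(b, b)), b), g(b, p(0)))  →  g(g(g(g(c, b), b), g(b, b)), g(b, p(0)))   [R3 at 1]
2. g(g(g(g(c, b), b), g(b, b)), g(b, p(0)))  →  g(g(g(c, b), g(b, b)), g(b, p(0)))   [R3 at 1.1]
3. g(g(g(c, b), g(b, b)), g(b, p(0)))  →  g(g(c, g(b, b)), g(b, p(0)))   [R3 at 1.1]
4. g(g(c, g(b, b)), g(b, p(0)))  →  g(g(c, b), g(b, p(0)))   [R3 at 1.2]
5. g(g(c, b), g(b, p(0)))  →  g(c, g(b, p(0)))   [R3 at 1]
6. g(c, g(b, p(0)))  →  g(c, b)   [R5 at 2]
7. g(c, b)  →  c   [R3 at ε]

Reduce t₂ = g(g(g(p(g(c, b)), b), g(b, g(g(p(0), p(0)), p(0)))), g(0, 0)):
1. g(g(g(p(g(c, b)), b), g(b, g(g(p(0), p(0)), p(0)))), g(0, 0))  →  g(g(p(g(c, b)), g(b, g(g(p(0), p(0)), p(0)))), g(0, 0))   [R3 at 1.1]
2. g(g(p(g(c, b)), g(b, g(g(p(0), p(0)), p(0)))), g(0, 0))  →  g(g(p(c), g(b, g(g(p(0), p(0)), p(0)))), g(0, 0))   [R3 at 1.1.1]
3. g(g(p(c), g(b, g(g(p(0), p(0)), p(0)))), g(0, 0))  →  g(g(p(c), g(b, g(p(0), p(0)))), g(0, 0))   [R5 at 1.2.2]
4. g(g(p(c), g(b, g(p(0), p(0)))), g(0, 0))  →  g(g(p(c), g(b, p(0))), g(0, 0))   [R5 at 1.2.2]
5. g(g(p(c), g(b, p(0))), g(0, 0))  →  g(g(p(c), b), g(0, 0))   [R5 at 1.2]
6. g(g(p(c), b), g(0, 0))  →  g(p(c), g(0, 0))   [R3 at 1]
7. g(p(c), g(0, 0))  →  g(p(c), p(0))   [R2 at 2]
8. g(p(c), p(0))  →  p(c)   [R5 at ε]

no — NF(t₁) = c, NF(t₂) = p(c)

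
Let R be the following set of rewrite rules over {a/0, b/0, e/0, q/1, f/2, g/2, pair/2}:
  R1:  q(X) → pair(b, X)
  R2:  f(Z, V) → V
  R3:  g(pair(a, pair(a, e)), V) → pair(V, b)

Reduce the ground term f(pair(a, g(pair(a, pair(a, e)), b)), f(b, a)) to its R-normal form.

1. f(pair(a, g(pair(a, pair(a, e)), b)), f(b, a))  →  f(b, a)   [R2 at ε]
2. f(b, a)  →  a   [R2 at ε]

a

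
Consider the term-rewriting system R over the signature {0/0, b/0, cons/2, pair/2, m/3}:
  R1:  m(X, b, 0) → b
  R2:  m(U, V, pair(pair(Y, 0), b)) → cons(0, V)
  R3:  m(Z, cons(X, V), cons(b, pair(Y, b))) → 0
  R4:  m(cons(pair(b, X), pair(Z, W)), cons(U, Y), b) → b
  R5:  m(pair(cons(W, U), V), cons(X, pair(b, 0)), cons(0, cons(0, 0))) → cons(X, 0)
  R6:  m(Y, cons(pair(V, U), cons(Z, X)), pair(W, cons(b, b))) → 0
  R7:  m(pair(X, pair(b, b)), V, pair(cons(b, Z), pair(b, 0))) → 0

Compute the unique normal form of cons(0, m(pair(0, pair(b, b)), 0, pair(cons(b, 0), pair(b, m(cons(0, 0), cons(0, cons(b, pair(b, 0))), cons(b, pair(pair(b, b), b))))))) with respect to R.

cons(0, 0)

1. cons(0, m(pair(0, pair(b, b)), 0, pair(cons(b, 0), pair(b, m(cons(0, 0), cons(0, cons(b, pair(b, 0))), cons(b, pair(pair(b, b), b)))))))  →  cons(0, m(pair(0, pair(b, b)), 0, pair(cons(b, 0), pair(b, 0))))   [R3 at 2.3.2.2]
2. cons(0, m(pair(0, pair(b, b)), 0, pair(cons(b, 0), pair(b, 0))))  →  cons(0, 0)   [R7 at 2]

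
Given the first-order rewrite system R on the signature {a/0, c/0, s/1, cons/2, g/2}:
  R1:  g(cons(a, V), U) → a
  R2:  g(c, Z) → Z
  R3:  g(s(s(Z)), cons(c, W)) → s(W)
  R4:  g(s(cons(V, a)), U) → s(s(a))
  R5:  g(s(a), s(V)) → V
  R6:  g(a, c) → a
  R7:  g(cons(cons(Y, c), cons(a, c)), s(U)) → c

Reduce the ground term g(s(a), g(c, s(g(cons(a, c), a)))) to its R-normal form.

1. g(s(a), g(c, s(g(cons(a, c), a))))  →  g(s(a), s(g(cons(a, c), a)))   [R2 at 2]
2. g(s(a), s(g(cons(a, c), a)))  →  g(cons(a, c), a)   [R5 at ε]
3. g(cons(a, c), a)  →  a   [R1 at ε]

a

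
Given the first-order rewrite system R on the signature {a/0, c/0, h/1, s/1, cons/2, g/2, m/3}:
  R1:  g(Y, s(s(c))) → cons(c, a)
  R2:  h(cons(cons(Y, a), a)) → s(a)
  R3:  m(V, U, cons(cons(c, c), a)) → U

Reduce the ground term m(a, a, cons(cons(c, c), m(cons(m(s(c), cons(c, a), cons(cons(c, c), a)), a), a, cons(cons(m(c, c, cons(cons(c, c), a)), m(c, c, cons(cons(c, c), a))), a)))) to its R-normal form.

1. m(a, a, cons(cons(c, c), m(cons(m(s(c), cons(c, a), cons(cons(c, c), a)), a), a, cons(cons(m(c, c, cons(cons(c, c), a)), m(c, c, cons(cons(c, c), a))), a))))  →  m(a, a, cons(cons(c, c), m(cons(cons(c, a), a), a, cons(cons(m(c, c, cons(cons(c, c), a)), m(c, c, cons(cons(c, c), a))), a))))   [R3 at 3.2.1.1]
2. m(a, a, cons(cons(c, c), m(cons(cons(c, a), a), a, cons(cons(m(c, c, cons(cons(c, c), a)), m(c, c, cons(cons(c, c), a))), a))))  →  m(a, a, cons(cons(c, c), m(cons(cons(c, a), a), a, cons(cons(c, m(c, c, cons(cons(c, c), a))), a))))   [R3 at 3.2.3.1.1]
3. m(a, a, cons(cons(c, c), m(cons(cons(c, a), a), a, cons(cons(c, m(c, c, cons(cons(c, c), a))), a))))  →  m(a, a, cons(cons(c, c), m(cons(cons(c, a), a), a, cons(cons(c, c), a))))   [R3 at 3.2.3.1.2]
4. m(a, a, cons(cons(c, c), m(cons(cons(c, a), a), a, cons(cons(c, c), a))))  →  m(a, a, cons(cons(c, c), a))   [R3 at 3.2]
5. m(a, a, cons(cons(c, c), a))  →  a   [R3 at ε]

a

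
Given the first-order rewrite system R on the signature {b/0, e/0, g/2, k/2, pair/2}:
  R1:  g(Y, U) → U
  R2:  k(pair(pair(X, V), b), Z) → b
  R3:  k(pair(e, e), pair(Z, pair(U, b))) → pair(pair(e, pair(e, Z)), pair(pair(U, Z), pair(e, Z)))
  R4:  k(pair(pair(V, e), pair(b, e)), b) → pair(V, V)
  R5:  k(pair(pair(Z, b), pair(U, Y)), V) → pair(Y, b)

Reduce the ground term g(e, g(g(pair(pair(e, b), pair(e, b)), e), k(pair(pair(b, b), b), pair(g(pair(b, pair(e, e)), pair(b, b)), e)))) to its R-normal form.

1. g(e, g(g(pair(pair(e, b), pair(e, b)), e), k(pair(pair(b, b), b), pair(g(pair(b, pair(e, e)), pair(b, b)), e))))  →  g(g(pair(pair(e, b), pair(e, b)), e), k(pair(pair(b, b), b), pair(g(pair(b, pair(e, e)), pair(b, b)), e)))   [R1 at ε]
2. g(g(pair(pair(e, b), pair(e, b)), e), k(pair(pair(b, b), b), pair(g(pair(b, pair(e, e)), pair(b, b)), e)))  →  k(pair(pair(b, b), b), pair(g(pair(b, pair(e, e)), pair(b, b)), e))   [R1 at ε]
3. k(pair(pair(b, b), b), pair(g(pair(b, pair(e, e)), pair(b, b)), e))  →  b   [R2 at ε]

b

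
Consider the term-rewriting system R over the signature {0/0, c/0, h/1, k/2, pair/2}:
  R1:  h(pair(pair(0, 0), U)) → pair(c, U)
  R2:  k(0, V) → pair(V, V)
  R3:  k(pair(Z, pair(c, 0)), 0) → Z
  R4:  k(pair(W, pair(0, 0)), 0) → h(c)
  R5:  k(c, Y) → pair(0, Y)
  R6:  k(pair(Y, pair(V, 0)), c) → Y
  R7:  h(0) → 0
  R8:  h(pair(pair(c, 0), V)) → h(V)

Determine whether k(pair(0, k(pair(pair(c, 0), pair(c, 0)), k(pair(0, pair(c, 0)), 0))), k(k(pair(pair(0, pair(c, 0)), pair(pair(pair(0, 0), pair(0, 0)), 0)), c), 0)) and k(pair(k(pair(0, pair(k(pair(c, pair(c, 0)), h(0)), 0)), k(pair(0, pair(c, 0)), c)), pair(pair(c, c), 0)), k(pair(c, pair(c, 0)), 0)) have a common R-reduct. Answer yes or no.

Reduce t₁ = k(pair(0, k(pair(pair(c, 0), pair(c, 0)), k(pair(0, pair(c, 0)), 0))), k(k(pair(pair(0, pair(c, 0)), pair(pair(pair(0, 0), pair(0, 0)), 0)), c), 0)):
1. k(pair(0, k(pair(pair(c, 0), pair(c, 0)), k(pair(0, pair(c, 0)), 0))), k(k(pair(pair(0, pair(c, 0)), pair(pair(pair(0, 0), pair(0, 0)), 0)), c), 0))  →  k(pair(0, k(pair(pair(c, 0), pair(c, 0)), 0)), k(k(pair(pair(0, pair(c, 0)), pair(pair(pair(0, 0), pair(0, 0)), 0)), c), 0))   [R3 at 1.2.2]
2. k(pair(0, k(pair(pair(c, 0), pair(c, 0)), 0)), k(k(pair(pair(0, pair(c, 0)), pair(pair(pair(0, 0), pair(0, 0)), 0)), c), 0))  →  k(pair(0, pair(c, 0)), k(k(pair(pair(0, pair(c, 0)), pair(pair(pair(0, 0), pair(0, 0)), 0)), c), 0))   [R3 at 1.2]
3. k(pair(0, pair(c, 0)), k(k(pair(pair(0, pair(c, 0)), pair(pair(pair(0, 0), pair(0, 0)), 0)), c), 0))  →  k(pair(0, pair(c, 0)), k(pair(0, pair(c, 0)), 0))   [R6 at 2.1]
4. k(pair(0, pair(c, 0)), k(pair(0, pair(c, 0)), 0))  →  k(pair(0, pair(c, 0)), 0)   [R3 at 2]
5. k(pair(0, pair(c, 0)), 0)  →  0   [R3 at ε]

Reduce t₂ = k(pair(k(pair(0, pair(k(pair(c, pair(c, 0)), h(0)), 0)), k(pair(0, pair(c, 0)), c)), pair(pair(c, c), 0)), k(pair(c, pair(c, 0)), 0)):
1. k(pair(k(pair(0, pair(k(pair(c, pair(c, 0)), h(0)), 0)), k(pair(0, pair(c, 0)), c)), pair(pair(c, c), 0)), k(pair(c, pair(c, 0)), 0))  →  k(pair(k(pair(0, pair(k(pair(c, pair(c, 0)), 0), 0)), k(pair(0, pair(c, 0)), c)), pair(pair(c, c), 0)), k(pair(c, pair(c, 0)), 0))   [R7 at 1.1.1.2.1.2]
2. k(pair(k(pair(0, pair(k(pair(c, pair(c, 0)), 0), 0)), k(pair(0, pair(c, 0)), c)), pair(pair(c, c), 0)), k(pair(c, pair(c, 0)), 0))  →  k(pair(k(pair(0, pair(c, 0)), k(pair(0, pair(c, 0)), c)), pair(pair(c, c), 0)), k(pair(c, pair(c, 0)), 0))   [R3 at 1.1.1.2.1]
3. k(pair(k(pair(0, pair(c, 0)), k(pair(0, pair(c, 0)), c)), pair(pair(c, c), 0)), k(pair(c, pair(c, 0)), 0))  →  k(pair(k(pair(0, pair(c, 0)), 0), pair(pair(c, c), 0)), k(pair(c, pair(c, 0)), 0))   [R6 at 1.1.2]
4. k(pair(k(pair(0, pair(c, 0)), 0), pair(pair(c, c), 0)), k(pair(c, pair(c, 0)), 0))  →  k(pair(0, pair(pair(c, c), 0)), k(pair(c, pair(c, 0)), 0))   [R3 at 1.1]
5. k(pair(0, pair(pair(c, c), 0)), k(pair(c, pair(c, 0)), 0))  →  k(pair(0, pair(pair(c, c), 0)), c)   [R3 at 2]
6. k(pair(0, pair(pair(c, c), 0)), c)  →  0   [R6 at ε]

yes — NF(t₁) = 0, NF(t₂) = 0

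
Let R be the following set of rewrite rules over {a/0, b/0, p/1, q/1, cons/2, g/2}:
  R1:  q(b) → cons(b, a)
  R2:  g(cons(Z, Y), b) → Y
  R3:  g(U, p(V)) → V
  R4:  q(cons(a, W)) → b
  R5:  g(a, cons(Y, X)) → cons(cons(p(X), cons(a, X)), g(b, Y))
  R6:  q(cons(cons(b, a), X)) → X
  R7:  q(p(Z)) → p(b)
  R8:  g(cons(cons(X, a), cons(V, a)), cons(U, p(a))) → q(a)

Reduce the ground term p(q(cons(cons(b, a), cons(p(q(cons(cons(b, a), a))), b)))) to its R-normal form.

p(cons(p(a), b))

1. p(q(cons(cons(b, a), cons(p(q(cons(cons(b, a), a))), b))))  →  p(cons(p(q(cons(cons(b, a), a))), b))   [R6 at 1]
2. p(cons(p(q(cons(cons(b, a), a))), b))  →  p(cons(p(a), b))   [R6 at 1.1.1]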